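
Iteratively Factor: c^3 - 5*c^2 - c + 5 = (c - 1)*(c^2 - 4*c - 5) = (c - 1)*(c + 1)*(c - 5)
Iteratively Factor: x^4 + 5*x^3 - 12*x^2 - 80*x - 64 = (x - 4)*(x^3 + 9*x^2 + 24*x + 16) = (x - 4)*(x + 4)*(x^2 + 5*x + 4) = (x - 4)*(x + 1)*(x + 4)*(x + 4)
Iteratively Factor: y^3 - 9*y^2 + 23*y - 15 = (y - 5)*(y^2 - 4*y + 3) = (y - 5)*(y - 3)*(y - 1)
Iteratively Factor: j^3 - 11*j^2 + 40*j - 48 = (j - 4)*(j^2 - 7*j + 12) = (j - 4)^2*(j - 3)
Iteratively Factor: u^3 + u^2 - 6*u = (u - 2)*(u^2 + 3*u) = u*(u - 2)*(u + 3)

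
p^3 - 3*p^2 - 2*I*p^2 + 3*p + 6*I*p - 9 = (p - 3)*(p - 3*I)*(p + I)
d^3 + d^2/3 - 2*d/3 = d*(d - 2/3)*(d + 1)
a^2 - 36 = (a - 6)*(a + 6)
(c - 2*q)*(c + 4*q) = c^2 + 2*c*q - 8*q^2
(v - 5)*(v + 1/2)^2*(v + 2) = v^4 - 2*v^3 - 51*v^2/4 - 43*v/4 - 5/2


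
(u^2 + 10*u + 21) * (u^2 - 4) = u^4 + 10*u^3 + 17*u^2 - 40*u - 84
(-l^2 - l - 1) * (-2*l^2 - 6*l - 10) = 2*l^4 + 8*l^3 + 18*l^2 + 16*l + 10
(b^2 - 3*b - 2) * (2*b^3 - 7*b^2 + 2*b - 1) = 2*b^5 - 13*b^4 + 19*b^3 + 7*b^2 - b + 2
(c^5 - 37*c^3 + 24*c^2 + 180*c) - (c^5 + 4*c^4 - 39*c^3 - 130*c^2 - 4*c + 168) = -4*c^4 + 2*c^3 + 154*c^2 + 184*c - 168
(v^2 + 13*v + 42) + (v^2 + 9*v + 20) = 2*v^2 + 22*v + 62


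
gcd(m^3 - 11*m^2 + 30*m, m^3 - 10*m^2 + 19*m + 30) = m^2 - 11*m + 30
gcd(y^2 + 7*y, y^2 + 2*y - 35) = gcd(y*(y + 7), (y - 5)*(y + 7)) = y + 7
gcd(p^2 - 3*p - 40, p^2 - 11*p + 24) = p - 8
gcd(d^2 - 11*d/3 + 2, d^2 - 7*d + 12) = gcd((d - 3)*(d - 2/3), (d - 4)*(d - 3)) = d - 3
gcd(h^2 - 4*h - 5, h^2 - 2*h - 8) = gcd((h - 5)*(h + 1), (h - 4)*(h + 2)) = 1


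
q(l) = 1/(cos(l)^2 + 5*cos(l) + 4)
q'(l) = (2*sin(l)*cos(l) + 5*sin(l))/(cos(l)^2 + 5*cos(l) + 4)^2 = (2*cos(l) + 5)*sin(l)/(cos(l)^2 + 5*cos(l) + 4)^2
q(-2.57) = 1.99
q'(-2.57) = -7.12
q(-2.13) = 0.61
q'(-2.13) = -1.26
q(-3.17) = 826.07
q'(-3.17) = 58162.99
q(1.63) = 0.27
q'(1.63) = 0.35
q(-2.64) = 2.60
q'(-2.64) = -10.55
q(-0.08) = 0.10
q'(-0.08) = -0.01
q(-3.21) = 142.41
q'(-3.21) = 4165.15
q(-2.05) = 0.52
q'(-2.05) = -0.99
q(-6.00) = 0.10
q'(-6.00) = 0.02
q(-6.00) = 0.10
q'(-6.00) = 0.02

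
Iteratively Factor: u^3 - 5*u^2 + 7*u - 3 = (u - 1)*(u^2 - 4*u + 3) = (u - 1)^2*(u - 3)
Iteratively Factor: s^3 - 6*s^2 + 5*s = (s - 5)*(s^2 - s) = (s - 5)*(s - 1)*(s)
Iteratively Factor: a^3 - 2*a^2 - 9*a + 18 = (a + 3)*(a^2 - 5*a + 6) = (a - 2)*(a + 3)*(a - 3)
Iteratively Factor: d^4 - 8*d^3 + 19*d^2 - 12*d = (d - 1)*(d^3 - 7*d^2 + 12*d) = d*(d - 1)*(d^2 - 7*d + 12) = d*(d - 4)*(d - 1)*(d - 3)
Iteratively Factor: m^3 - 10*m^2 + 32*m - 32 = (m - 2)*(m^2 - 8*m + 16) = (m - 4)*(m - 2)*(m - 4)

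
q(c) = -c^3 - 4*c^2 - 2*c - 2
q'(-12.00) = -338.00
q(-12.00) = 1174.00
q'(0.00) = -2.00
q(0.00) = -2.00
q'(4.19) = -88.19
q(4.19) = -154.16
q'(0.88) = -11.36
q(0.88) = -7.54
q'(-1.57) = 3.17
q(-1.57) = -4.85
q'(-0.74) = 2.28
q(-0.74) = -2.31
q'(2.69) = -45.23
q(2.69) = -55.79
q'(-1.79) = 2.71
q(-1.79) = -5.50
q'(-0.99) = 2.98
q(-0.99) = -2.97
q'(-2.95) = -4.51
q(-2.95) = -5.24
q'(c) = -3*c^2 - 8*c - 2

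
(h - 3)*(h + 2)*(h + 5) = h^3 + 4*h^2 - 11*h - 30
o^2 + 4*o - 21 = (o - 3)*(o + 7)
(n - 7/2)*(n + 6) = n^2 + 5*n/2 - 21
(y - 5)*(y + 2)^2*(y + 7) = y^4 + 6*y^3 - 23*y^2 - 132*y - 140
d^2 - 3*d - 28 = (d - 7)*(d + 4)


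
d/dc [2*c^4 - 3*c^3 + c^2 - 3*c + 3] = 8*c^3 - 9*c^2 + 2*c - 3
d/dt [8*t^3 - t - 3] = 24*t^2 - 1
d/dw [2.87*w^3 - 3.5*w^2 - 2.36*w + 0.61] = 8.61*w^2 - 7.0*w - 2.36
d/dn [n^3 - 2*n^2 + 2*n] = 3*n^2 - 4*n + 2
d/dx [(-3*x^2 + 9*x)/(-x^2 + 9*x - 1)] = 3*(-6*x^2 + 2*x - 3)/(x^4 - 18*x^3 + 83*x^2 - 18*x + 1)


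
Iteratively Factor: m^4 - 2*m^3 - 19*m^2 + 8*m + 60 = (m - 5)*(m^3 + 3*m^2 - 4*m - 12) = (m - 5)*(m + 3)*(m^2 - 4) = (m - 5)*(m + 2)*(m + 3)*(m - 2)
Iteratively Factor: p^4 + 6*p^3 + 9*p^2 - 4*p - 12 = (p + 2)*(p^3 + 4*p^2 + p - 6) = (p + 2)^2*(p^2 + 2*p - 3) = (p - 1)*(p + 2)^2*(p + 3)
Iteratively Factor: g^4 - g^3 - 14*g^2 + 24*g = (g - 3)*(g^3 + 2*g^2 - 8*g) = (g - 3)*(g + 4)*(g^2 - 2*g) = g*(g - 3)*(g + 4)*(g - 2)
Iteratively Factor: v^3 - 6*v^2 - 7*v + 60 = (v + 3)*(v^2 - 9*v + 20) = (v - 5)*(v + 3)*(v - 4)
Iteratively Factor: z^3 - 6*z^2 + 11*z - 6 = (z - 1)*(z^2 - 5*z + 6) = (z - 2)*(z - 1)*(z - 3)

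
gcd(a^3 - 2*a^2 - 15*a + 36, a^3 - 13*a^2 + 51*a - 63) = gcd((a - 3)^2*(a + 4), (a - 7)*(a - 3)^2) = a^2 - 6*a + 9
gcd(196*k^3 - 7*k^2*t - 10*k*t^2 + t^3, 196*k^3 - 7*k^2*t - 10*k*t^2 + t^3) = 196*k^3 - 7*k^2*t - 10*k*t^2 + t^3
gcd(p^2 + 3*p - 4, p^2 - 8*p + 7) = p - 1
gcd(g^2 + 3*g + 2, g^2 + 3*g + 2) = g^2 + 3*g + 2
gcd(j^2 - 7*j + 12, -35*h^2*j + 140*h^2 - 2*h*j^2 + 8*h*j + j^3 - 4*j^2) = j - 4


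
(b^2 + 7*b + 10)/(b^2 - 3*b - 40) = (b + 2)/(b - 8)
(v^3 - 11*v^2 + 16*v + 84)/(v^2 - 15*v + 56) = (v^2 - 4*v - 12)/(v - 8)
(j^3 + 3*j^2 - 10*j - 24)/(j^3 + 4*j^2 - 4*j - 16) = (j - 3)/(j - 2)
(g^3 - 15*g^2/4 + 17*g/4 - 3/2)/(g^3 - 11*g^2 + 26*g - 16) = (g - 3/4)/(g - 8)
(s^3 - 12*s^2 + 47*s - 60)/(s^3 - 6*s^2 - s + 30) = (s - 4)/(s + 2)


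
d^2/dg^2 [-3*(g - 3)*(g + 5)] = -6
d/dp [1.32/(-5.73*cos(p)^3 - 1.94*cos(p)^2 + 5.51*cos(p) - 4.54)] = (-22.6908*cos(p)^2 - 5.1216*cos(p) + 7.2732)*sin(p)/(5.73*cos(p)^3 + 1.94*cos(p)^2 - 5.51*cos(p) + 4.54)^2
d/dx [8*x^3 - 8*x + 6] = 24*x^2 - 8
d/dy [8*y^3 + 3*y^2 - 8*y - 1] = 24*y^2 + 6*y - 8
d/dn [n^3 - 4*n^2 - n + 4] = 3*n^2 - 8*n - 1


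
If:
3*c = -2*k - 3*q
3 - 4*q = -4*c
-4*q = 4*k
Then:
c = -3/16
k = -9/16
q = 9/16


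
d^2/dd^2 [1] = 0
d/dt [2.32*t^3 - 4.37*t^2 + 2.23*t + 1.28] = 6.96*t^2 - 8.74*t + 2.23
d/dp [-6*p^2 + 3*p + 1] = 3 - 12*p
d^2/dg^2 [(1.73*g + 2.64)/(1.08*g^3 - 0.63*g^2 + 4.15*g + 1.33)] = (12.107232*g^5 + 29.889*g^4 - 42.874542*g^3 + 47.462112*g^2 - 55.468854*g + 76.261442)/(1.259712*g^9 - 2.204496*g^8 + 15.807636*g^7 - 12.538071*g^6 + 55.312713*g^5 + 4.799466*g^4 + 56.340901*g^3 + 65.374554*g^2 + 22.022805*g + 2.352637)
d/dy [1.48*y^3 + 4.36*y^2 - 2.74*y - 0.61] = 4.44*y^2 + 8.72*y - 2.74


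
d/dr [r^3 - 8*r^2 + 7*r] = 3*r^2 - 16*r + 7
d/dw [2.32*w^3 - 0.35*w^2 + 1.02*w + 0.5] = 6.96*w^2 - 0.7*w + 1.02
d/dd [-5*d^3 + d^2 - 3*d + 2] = -15*d^2 + 2*d - 3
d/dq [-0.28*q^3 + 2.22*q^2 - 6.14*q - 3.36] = -0.84*q^2 + 4.44*q - 6.14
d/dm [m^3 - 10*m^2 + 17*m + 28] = 3*m^2 - 20*m + 17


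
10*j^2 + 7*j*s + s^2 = (2*j + s)*(5*j + s)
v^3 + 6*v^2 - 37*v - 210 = (v - 6)*(v + 5)*(v + 7)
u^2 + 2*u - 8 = (u - 2)*(u + 4)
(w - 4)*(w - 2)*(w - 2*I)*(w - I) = w^4 - 6*w^3 - 3*I*w^3 + 6*w^2 + 18*I*w^2 + 12*w - 24*I*w - 16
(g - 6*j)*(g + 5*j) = g^2 - g*j - 30*j^2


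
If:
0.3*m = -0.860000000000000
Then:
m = -2.87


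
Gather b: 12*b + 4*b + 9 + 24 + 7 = 16*b + 40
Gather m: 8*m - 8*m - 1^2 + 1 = 0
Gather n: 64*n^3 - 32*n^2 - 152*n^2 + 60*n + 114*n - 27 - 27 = 64*n^3 - 184*n^2 + 174*n - 54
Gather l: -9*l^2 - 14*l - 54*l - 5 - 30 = -9*l^2 - 68*l - 35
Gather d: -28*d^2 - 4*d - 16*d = -28*d^2 - 20*d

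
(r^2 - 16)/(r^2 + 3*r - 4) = (r - 4)/(r - 1)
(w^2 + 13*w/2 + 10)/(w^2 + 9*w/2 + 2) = (2*w + 5)/(2*w + 1)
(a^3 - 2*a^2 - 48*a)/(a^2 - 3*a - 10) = a*(-a^2 + 2*a + 48)/(-a^2 + 3*a + 10)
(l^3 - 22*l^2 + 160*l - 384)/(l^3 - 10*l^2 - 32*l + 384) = (l - 6)/(l + 6)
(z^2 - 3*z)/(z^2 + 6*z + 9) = z*(z - 3)/(z^2 + 6*z + 9)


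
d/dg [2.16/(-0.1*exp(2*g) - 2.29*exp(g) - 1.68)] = (0.432*exp(g) + 4.9464)*exp(g)/(0.1*exp(2*g) + 2.29*exp(g) + 1.68)^2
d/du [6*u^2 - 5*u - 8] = 12*u - 5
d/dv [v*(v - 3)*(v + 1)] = 3*v^2 - 4*v - 3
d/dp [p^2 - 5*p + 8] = 2*p - 5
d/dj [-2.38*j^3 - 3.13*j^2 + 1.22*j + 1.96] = -7.14*j^2 - 6.26*j + 1.22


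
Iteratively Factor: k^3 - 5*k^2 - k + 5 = (k + 1)*(k^2 - 6*k + 5) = (k - 1)*(k + 1)*(k - 5)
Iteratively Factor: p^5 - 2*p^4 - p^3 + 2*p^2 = (p)*(p^4 - 2*p^3 - p^2 + 2*p) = p*(p - 2)*(p^3 - p) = p^2*(p - 2)*(p^2 - 1) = p^2*(p - 2)*(p - 1)*(p + 1)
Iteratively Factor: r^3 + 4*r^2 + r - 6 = (r - 1)*(r^2 + 5*r + 6) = (r - 1)*(r + 3)*(r + 2)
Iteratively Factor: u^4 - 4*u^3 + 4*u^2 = (u - 2)*(u^3 - 2*u^2) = u*(u - 2)*(u^2 - 2*u) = u^2*(u - 2)*(u - 2)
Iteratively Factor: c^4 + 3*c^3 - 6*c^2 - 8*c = (c + 4)*(c^3 - c^2 - 2*c) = c*(c + 4)*(c^2 - c - 2) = c*(c - 2)*(c + 4)*(c + 1)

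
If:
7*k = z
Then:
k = z/7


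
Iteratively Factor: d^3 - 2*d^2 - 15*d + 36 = (d + 4)*(d^2 - 6*d + 9) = (d - 3)*(d + 4)*(d - 3)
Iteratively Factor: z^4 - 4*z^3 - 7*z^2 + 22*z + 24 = (z - 4)*(z^3 - 7*z - 6) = (z - 4)*(z - 3)*(z^2 + 3*z + 2) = (z - 4)*(z - 3)*(z + 2)*(z + 1)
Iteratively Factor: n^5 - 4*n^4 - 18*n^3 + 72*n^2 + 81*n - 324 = (n - 3)*(n^4 - n^3 - 21*n^2 + 9*n + 108) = (n - 4)*(n - 3)*(n^3 + 3*n^2 - 9*n - 27) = (n - 4)*(n - 3)^2*(n^2 + 6*n + 9) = (n - 4)*(n - 3)^2*(n + 3)*(n + 3)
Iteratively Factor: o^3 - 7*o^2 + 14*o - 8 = (o - 1)*(o^2 - 6*o + 8) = (o - 2)*(o - 1)*(o - 4)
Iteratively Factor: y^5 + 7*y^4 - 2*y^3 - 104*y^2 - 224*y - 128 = (y - 4)*(y^4 + 11*y^3 + 42*y^2 + 64*y + 32) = (y - 4)*(y + 4)*(y^3 + 7*y^2 + 14*y + 8) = (y - 4)*(y + 1)*(y + 4)*(y^2 + 6*y + 8) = (y - 4)*(y + 1)*(y + 4)^2*(y + 2)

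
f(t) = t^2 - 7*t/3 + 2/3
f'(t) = 2*t - 7/3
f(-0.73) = 2.90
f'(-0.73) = -3.79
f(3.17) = 3.32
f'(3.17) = 4.01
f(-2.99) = 16.58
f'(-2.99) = -8.31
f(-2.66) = 13.95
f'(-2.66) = -7.65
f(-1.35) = 5.64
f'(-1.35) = -5.03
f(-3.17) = 18.11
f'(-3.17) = -8.67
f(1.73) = -0.38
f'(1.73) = 1.13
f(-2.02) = 9.46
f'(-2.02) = -6.37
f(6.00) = 22.67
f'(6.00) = 9.67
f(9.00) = 60.67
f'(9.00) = 15.67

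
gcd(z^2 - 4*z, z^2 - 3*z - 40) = 1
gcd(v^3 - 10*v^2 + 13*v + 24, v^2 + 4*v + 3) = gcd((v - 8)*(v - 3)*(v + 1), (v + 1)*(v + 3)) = v + 1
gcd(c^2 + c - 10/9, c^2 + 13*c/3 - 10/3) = c - 2/3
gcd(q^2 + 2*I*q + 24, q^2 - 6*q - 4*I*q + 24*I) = q - 4*I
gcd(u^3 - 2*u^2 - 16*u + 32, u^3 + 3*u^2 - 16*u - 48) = u^2 - 16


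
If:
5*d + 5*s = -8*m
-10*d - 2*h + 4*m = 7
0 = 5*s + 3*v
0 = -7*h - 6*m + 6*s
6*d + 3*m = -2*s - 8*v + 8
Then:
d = -8429/33778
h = -18339/16889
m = 9850/16889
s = -23091/33778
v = 38485/33778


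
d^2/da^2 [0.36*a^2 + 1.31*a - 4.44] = 0.720000000000000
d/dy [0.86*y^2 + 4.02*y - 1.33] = 1.72*y + 4.02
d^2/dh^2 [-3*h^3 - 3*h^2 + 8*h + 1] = -18*h - 6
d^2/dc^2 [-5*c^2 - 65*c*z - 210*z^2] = -10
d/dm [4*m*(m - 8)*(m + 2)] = 12*m^2 - 48*m - 64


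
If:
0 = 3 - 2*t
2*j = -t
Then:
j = -3/4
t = 3/2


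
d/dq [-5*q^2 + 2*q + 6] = 2 - 10*q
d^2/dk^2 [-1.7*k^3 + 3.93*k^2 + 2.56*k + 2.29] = 7.86 - 10.2*k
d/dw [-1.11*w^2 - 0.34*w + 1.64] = -2.22*w - 0.34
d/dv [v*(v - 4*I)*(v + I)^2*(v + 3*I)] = 5*v^4 + 4*I*v^3 + 39*v^2 + 50*I*v - 12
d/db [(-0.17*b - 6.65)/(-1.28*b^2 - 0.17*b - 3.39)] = (0.2176*b^2 + 0.0289*b - (0.17*b + 6.65)*(2.56*b + 0.17) + 0.5763)/(1.28*b^2 + 0.17*b + 3.39)^2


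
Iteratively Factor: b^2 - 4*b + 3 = (b - 3)*(b - 1)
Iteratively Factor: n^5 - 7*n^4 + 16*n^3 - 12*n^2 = (n)*(n^4 - 7*n^3 + 16*n^2 - 12*n) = n*(n - 2)*(n^3 - 5*n^2 + 6*n) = n*(n - 2)^2*(n^2 - 3*n) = n*(n - 3)*(n - 2)^2*(n)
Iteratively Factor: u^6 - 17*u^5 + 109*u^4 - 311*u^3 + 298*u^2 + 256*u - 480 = (u - 4)*(u^5 - 13*u^4 + 57*u^3 - 83*u^2 - 34*u + 120) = (u - 4)*(u + 1)*(u^4 - 14*u^3 + 71*u^2 - 154*u + 120) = (u - 4)*(u - 2)*(u + 1)*(u^3 - 12*u^2 + 47*u - 60) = (u - 4)^2*(u - 2)*(u + 1)*(u^2 - 8*u + 15) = (u - 4)^2*(u - 3)*(u - 2)*(u + 1)*(u - 5)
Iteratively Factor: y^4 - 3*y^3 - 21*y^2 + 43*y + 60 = (y - 5)*(y^3 + 2*y^2 - 11*y - 12) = (y - 5)*(y + 1)*(y^2 + y - 12) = (y - 5)*(y + 1)*(y + 4)*(y - 3)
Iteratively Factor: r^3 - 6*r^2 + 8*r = (r - 2)*(r^2 - 4*r) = (r - 4)*(r - 2)*(r)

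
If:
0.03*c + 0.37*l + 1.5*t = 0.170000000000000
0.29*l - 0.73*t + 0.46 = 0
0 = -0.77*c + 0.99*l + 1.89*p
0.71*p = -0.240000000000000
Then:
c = -1.79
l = -0.75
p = -0.34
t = 0.33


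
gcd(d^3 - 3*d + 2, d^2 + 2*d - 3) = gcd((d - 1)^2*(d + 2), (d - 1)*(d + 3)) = d - 1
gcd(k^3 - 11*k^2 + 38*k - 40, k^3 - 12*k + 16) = k - 2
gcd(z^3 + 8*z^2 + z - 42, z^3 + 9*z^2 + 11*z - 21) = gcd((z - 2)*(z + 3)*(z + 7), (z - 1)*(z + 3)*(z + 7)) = z^2 + 10*z + 21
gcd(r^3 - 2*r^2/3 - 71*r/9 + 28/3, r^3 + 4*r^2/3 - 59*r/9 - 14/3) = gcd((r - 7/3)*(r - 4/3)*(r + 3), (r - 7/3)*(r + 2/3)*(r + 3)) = r^2 + 2*r/3 - 7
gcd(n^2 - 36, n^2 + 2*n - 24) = n + 6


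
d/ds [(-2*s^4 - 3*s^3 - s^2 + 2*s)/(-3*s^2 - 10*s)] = (12*s^3 + 69*s^2 + 60*s + 16)/(9*s^2 + 60*s + 100)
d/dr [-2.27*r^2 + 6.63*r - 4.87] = 6.63 - 4.54*r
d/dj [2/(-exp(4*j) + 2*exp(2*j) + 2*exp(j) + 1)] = (8*exp(3*j) - 8*exp(j) - 4)*exp(j)/(-exp(4*j) + 2*exp(2*j) + 2*exp(j) + 1)^2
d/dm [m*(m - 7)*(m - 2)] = 3*m^2 - 18*m + 14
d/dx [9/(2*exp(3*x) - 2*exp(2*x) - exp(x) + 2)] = (-54*exp(2*x) + 36*exp(x) + 9)*exp(x)/(2*exp(3*x) - 2*exp(2*x) - exp(x) + 2)^2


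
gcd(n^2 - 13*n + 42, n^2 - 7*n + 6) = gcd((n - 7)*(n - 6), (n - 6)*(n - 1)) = n - 6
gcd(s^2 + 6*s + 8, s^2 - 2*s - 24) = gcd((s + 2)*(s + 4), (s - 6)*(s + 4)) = s + 4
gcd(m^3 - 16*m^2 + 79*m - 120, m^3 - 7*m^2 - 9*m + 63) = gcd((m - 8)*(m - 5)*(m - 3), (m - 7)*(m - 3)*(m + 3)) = m - 3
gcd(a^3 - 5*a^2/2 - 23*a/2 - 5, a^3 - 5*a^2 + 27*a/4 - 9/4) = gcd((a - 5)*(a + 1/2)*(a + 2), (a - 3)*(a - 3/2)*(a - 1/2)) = 1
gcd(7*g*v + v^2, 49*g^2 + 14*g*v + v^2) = 7*g + v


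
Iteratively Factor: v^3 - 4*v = (v - 2)*(v^2 + 2*v) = (v - 2)*(v + 2)*(v)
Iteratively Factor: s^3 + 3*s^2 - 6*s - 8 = (s + 4)*(s^2 - s - 2) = (s - 2)*(s + 4)*(s + 1)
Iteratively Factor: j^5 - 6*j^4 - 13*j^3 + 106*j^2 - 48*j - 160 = (j - 2)*(j^4 - 4*j^3 - 21*j^2 + 64*j + 80) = (j - 5)*(j - 2)*(j^3 + j^2 - 16*j - 16) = (j - 5)*(j - 2)*(j + 4)*(j^2 - 3*j - 4) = (j - 5)*(j - 4)*(j - 2)*(j + 4)*(j + 1)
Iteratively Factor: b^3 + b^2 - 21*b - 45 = (b + 3)*(b^2 - 2*b - 15) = (b - 5)*(b + 3)*(b + 3)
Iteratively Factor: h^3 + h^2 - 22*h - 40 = (h - 5)*(h^2 + 6*h + 8) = (h - 5)*(h + 2)*(h + 4)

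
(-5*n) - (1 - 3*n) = -2*n - 1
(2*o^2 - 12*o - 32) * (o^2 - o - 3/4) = 2*o^4 - 14*o^3 - 43*o^2/2 + 41*o + 24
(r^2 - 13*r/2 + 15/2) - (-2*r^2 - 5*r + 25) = 3*r^2 - 3*r/2 - 35/2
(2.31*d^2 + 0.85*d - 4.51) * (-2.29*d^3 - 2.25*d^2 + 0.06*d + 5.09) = -5.2899*d^5 - 7.144*d^4 + 8.554*d^3 + 21.9564*d^2 + 4.0559*d - 22.9559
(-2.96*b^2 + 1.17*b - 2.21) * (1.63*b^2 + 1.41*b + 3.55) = -4.8248*b^4 - 2.2665*b^3 - 12.4606*b^2 + 1.0374*b - 7.8455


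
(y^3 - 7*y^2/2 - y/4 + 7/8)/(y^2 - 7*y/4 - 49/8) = (4*y^2 - 1)/(4*y + 7)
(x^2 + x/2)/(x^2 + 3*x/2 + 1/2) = x/(x + 1)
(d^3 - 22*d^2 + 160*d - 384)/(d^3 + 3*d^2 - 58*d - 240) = (d^2 - 14*d + 48)/(d^2 + 11*d + 30)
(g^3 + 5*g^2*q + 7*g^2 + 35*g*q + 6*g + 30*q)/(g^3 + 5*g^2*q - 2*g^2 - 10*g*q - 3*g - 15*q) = (g + 6)/(g - 3)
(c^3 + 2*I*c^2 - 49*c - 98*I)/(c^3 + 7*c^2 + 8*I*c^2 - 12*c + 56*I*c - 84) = (c - 7)/(c + 6*I)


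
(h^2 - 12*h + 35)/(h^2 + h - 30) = (h - 7)/(h + 6)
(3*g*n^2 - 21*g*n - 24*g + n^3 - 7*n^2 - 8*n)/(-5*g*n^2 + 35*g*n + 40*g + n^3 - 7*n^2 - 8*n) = (-3*g - n)/(5*g - n)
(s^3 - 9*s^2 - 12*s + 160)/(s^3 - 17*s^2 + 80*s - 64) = (s^2 - s - 20)/(s^2 - 9*s + 8)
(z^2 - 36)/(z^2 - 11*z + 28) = (z^2 - 36)/(z^2 - 11*z + 28)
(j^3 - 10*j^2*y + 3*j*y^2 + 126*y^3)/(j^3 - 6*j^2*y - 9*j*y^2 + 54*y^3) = (-j + 7*y)/(-j + 3*y)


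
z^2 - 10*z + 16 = (z - 8)*(z - 2)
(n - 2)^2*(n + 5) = n^3 + n^2 - 16*n + 20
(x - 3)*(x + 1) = x^2 - 2*x - 3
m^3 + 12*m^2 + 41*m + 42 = (m + 2)*(m + 3)*(m + 7)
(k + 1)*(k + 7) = k^2 + 8*k + 7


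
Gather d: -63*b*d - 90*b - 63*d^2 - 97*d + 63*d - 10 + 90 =-90*b - 63*d^2 + d*(-63*b - 34) + 80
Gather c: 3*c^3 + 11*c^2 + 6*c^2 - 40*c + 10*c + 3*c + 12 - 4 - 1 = 3*c^3 + 17*c^2 - 27*c + 7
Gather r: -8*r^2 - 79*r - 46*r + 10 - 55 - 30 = -8*r^2 - 125*r - 75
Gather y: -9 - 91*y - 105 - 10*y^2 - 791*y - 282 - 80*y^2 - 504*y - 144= -90*y^2 - 1386*y - 540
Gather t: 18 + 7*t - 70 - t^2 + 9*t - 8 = -t^2 + 16*t - 60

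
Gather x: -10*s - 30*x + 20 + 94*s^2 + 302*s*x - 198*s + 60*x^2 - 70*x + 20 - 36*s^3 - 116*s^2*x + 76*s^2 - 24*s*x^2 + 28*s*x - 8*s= -36*s^3 + 170*s^2 - 216*s + x^2*(60 - 24*s) + x*(-116*s^2 + 330*s - 100) + 40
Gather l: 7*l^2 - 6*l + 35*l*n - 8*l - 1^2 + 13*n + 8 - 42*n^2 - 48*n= 7*l^2 + l*(35*n - 14) - 42*n^2 - 35*n + 7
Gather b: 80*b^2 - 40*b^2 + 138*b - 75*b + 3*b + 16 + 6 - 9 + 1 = 40*b^2 + 66*b + 14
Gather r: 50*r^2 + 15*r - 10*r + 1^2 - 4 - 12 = 50*r^2 + 5*r - 15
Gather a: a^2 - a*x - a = a^2 + a*(-x - 1)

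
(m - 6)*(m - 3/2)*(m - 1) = m^3 - 17*m^2/2 + 33*m/2 - 9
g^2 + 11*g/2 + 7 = (g + 2)*(g + 7/2)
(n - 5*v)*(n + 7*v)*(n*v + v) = n^3*v + 2*n^2*v^2 + n^2*v - 35*n*v^3 + 2*n*v^2 - 35*v^3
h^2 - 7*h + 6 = (h - 6)*(h - 1)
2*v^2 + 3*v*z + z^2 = (v + z)*(2*v + z)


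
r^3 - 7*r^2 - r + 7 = (r - 7)*(r - 1)*(r + 1)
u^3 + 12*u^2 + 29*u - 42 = (u - 1)*(u + 6)*(u + 7)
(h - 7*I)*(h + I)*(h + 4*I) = h^3 - 2*I*h^2 + 31*h + 28*I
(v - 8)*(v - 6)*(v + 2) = v^3 - 12*v^2 + 20*v + 96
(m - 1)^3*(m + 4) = m^4 + m^3 - 9*m^2 + 11*m - 4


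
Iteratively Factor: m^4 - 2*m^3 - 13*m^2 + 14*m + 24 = (m + 1)*(m^3 - 3*m^2 - 10*m + 24) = (m - 4)*(m + 1)*(m^2 + m - 6) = (m - 4)*(m - 2)*(m + 1)*(m + 3)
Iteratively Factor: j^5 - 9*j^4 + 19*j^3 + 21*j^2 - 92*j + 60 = (j - 5)*(j^4 - 4*j^3 - j^2 + 16*j - 12) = (j - 5)*(j + 2)*(j^3 - 6*j^2 + 11*j - 6) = (j - 5)*(j - 3)*(j + 2)*(j^2 - 3*j + 2) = (j - 5)*(j - 3)*(j - 2)*(j + 2)*(j - 1)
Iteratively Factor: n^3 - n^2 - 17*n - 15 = (n + 1)*(n^2 - 2*n - 15) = (n + 1)*(n + 3)*(n - 5)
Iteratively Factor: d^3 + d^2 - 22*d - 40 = (d + 2)*(d^2 - d - 20) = (d - 5)*(d + 2)*(d + 4)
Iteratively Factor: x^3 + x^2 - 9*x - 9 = (x + 1)*(x^2 - 9) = (x + 1)*(x + 3)*(x - 3)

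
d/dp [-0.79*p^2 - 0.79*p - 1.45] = -1.58*p - 0.79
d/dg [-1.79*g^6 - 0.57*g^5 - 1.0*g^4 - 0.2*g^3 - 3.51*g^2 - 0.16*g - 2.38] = -10.74*g^5 - 2.85*g^4 - 4.0*g^3 - 0.6*g^2 - 7.02*g - 0.16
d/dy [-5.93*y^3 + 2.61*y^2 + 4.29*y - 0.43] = -17.79*y^2 + 5.22*y + 4.29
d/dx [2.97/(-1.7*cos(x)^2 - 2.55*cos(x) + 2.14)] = -(10.098*cos(x) + 7.5735)*sin(x)/(1.7*cos(x)^2 + 2.55*cos(x) - 2.14)^2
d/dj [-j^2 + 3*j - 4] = 3 - 2*j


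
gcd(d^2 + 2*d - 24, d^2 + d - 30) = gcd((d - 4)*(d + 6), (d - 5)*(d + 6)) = d + 6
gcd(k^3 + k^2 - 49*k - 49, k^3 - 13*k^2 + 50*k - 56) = k - 7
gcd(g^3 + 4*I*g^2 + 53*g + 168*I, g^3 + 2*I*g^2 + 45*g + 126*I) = g^2 - 4*I*g + 21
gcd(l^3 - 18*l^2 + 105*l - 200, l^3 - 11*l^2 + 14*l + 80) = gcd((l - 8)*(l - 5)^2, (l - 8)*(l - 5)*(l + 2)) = l^2 - 13*l + 40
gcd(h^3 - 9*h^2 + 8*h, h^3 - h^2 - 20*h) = h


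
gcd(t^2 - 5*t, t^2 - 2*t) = t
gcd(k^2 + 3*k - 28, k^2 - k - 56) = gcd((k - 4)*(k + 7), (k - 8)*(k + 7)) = k + 7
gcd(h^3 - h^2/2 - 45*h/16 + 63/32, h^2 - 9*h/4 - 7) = h + 7/4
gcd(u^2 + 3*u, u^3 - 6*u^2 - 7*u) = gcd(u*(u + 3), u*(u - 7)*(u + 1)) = u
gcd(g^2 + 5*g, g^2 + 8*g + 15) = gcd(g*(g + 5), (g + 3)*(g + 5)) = g + 5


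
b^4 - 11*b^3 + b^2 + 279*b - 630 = (b - 7)*(b - 6)*(b - 3)*(b + 5)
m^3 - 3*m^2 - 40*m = m*(m - 8)*(m + 5)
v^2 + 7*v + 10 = (v + 2)*(v + 5)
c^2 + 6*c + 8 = (c + 2)*(c + 4)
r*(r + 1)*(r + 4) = r^3 + 5*r^2 + 4*r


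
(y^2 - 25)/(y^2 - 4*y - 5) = (y + 5)/(y + 1)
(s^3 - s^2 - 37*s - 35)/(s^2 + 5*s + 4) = (s^2 - 2*s - 35)/(s + 4)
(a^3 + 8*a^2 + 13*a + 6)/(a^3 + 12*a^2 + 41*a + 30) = (a + 1)/(a + 5)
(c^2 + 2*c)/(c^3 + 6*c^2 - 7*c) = (c + 2)/(c^2 + 6*c - 7)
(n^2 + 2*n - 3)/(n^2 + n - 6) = (n - 1)/(n - 2)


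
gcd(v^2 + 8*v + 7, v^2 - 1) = v + 1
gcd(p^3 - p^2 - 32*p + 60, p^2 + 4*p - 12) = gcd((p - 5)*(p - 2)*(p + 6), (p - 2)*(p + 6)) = p^2 + 4*p - 12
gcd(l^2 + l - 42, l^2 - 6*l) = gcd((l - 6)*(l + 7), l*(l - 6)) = l - 6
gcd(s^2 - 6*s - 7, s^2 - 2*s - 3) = s + 1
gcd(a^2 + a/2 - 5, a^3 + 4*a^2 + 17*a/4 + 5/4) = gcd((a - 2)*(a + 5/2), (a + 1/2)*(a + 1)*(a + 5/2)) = a + 5/2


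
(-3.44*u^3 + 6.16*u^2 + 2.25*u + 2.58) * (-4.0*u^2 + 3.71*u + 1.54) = 13.76*u^5 - 37.4024*u^4 + 8.556*u^3 + 7.5139*u^2 + 13.0368*u + 3.9732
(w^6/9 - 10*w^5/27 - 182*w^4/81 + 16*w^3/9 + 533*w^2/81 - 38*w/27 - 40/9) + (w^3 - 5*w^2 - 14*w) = w^6/9 - 10*w^5/27 - 182*w^4/81 + 25*w^3/9 + 128*w^2/81 - 416*w/27 - 40/9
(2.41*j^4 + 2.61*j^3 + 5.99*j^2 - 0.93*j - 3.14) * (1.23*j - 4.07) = 2.9643*j^5 - 6.5984*j^4 - 3.255*j^3 - 25.5232*j^2 - 0.0770999999999997*j + 12.7798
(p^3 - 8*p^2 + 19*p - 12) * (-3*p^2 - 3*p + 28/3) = -3*p^5 + 21*p^4 - 71*p^3/3 - 287*p^2/3 + 640*p/3 - 112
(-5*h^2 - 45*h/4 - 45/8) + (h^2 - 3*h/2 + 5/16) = -4*h^2 - 51*h/4 - 85/16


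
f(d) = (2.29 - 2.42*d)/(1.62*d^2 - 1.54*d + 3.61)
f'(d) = (1.54 - 3.24*d)*(2.29 - 2.42*d)/(1.62*d^2 - 1.54*d + 3.61)^2 - 2.42/(1.62*d^2 - 1.54*d + 3.61)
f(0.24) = 0.51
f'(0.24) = -0.61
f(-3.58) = 0.37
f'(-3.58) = 0.08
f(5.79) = -0.24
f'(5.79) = 0.03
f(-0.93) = 0.70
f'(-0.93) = 0.12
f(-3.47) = 0.38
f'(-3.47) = 0.08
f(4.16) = -0.31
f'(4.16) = 0.05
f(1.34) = -0.21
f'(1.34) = -0.41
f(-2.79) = 0.44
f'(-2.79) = 0.11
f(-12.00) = 0.12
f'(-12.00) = 0.01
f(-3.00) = 0.42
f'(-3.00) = 0.10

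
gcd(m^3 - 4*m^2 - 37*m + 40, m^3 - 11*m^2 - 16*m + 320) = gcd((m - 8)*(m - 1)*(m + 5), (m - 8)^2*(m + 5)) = m^2 - 3*m - 40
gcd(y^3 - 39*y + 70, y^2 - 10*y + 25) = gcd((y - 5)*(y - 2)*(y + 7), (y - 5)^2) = y - 5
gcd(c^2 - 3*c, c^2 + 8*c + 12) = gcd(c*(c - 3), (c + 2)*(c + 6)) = 1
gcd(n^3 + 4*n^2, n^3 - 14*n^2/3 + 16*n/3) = n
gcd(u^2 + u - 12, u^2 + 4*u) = u + 4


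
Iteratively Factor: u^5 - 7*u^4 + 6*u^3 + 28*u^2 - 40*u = (u - 2)*(u^4 - 5*u^3 - 4*u^2 + 20*u) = (u - 2)^2*(u^3 - 3*u^2 - 10*u) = (u - 2)^2*(u + 2)*(u^2 - 5*u) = u*(u - 2)^2*(u + 2)*(u - 5)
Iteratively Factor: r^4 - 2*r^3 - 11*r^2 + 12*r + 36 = (r + 2)*(r^3 - 4*r^2 - 3*r + 18) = (r + 2)^2*(r^2 - 6*r + 9) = (r - 3)*(r + 2)^2*(r - 3)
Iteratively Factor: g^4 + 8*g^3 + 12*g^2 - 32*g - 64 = (g + 2)*(g^3 + 6*g^2 - 32) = (g + 2)*(g + 4)*(g^2 + 2*g - 8) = (g + 2)*(g + 4)^2*(g - 2)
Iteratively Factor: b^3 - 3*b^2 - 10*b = (b)*(b^2 - 3*b - 10) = b*(b + 2)*(b - 5)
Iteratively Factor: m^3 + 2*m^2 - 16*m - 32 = (m - 4)*(m^2 + 6*m + 8) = (m - 4)*(m + 4)*(m + 2)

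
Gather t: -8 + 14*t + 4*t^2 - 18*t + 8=4*t^2 - 4*t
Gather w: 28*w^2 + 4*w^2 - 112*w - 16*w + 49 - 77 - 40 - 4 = 32*w^2 - 128*w - 72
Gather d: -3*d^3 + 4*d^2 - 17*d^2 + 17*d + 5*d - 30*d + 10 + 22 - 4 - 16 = -3*d^3 - 13*d^2 - 8*d + 12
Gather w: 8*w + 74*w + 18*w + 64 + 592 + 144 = 100*w + 800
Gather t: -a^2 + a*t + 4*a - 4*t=-a^2 + 4*a + t*(a - 4)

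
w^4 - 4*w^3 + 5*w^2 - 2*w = w*(w - 2)*(w - 1)^2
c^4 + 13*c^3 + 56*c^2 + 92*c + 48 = (c + 1)*(c + 2)*(c + 4)*(c + 6)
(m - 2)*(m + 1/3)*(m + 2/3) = m^3 - m^2 - 16*m/9 - 4/9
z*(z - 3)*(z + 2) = z^3 - z^2 - 6*z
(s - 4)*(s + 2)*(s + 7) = s^3 + 5*s^2 - 22*s - 56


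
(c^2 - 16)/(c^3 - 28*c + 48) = (c + 4)/(c^2 + 4*c - 12)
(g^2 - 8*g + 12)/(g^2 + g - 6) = (g - 6)/(g + 3)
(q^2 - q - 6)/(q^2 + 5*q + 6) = (q - 3)/(q + 3)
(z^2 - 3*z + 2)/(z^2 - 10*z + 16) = (z - 1)/(z - 8)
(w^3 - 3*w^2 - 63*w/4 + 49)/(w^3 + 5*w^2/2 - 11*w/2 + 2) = (4*w^2 - 28*w + 49)/(2*(2*w^2 - 3*w + 1))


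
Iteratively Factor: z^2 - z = (z - 1)*(z)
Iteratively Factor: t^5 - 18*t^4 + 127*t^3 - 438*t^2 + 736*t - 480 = (t - 4)*(t^4 - 14*t^3 + 71*t^2 - 154*t + 120) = (t - 4)*(t - 3)*(t^3 - 11*t^2 + 38*t - 40) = (t - 4)^2*(t - 3)*(t^2 - 7*t + 10) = (t - 4)^2*(t - 3)*(t - 2)*(t - 5)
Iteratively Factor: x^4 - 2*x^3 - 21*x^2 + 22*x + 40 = (x + 1)*(x^3 - 3*x^2 - 18*x + 40) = (x - 2)*(x + 1)*(x^2 - x - 20) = (x - 2)*(x + 1)*(x + 4)*(x - 5)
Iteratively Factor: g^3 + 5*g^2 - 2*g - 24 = (g + 3)*(g^2 + 2*g - 8) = (g - 2)*(g + 3)*(g + 4)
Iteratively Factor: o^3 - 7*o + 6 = (o - 2)*(o^2 + 2*o - 3) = (o - 2)*(o + 3)*(o - 1)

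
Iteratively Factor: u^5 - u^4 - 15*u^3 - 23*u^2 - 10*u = (u + 1)*(u^4 - 2*u^3 - 13*u^2 - 10*u) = (u + 1)^2*(u^3 - 3*u^2 - 10*u) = (u - 5)*(u + 1)^2*(u^2 + 2*u) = u*(u - 5)*(u + 1)^2*(u + 2)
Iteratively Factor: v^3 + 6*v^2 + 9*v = (v)*(v^2 + 6*v + 9) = v*(v + 3)*(v + 3)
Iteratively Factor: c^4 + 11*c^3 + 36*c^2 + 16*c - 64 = (c + 4)*(c^3 + 7*c^2 + 8*c - 16) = (c + 4)^2*(c^2 + 3*c - 4) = (c - 1)*(c + 4)^2*(c + 4)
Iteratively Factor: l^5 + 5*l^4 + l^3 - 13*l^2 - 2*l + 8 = (l + 2)*(l^4 + 3*l^3 - 5*l^2 - 3*l + 4) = (l + 1)*(l + 2)*(l^3 + 2*l^2 - 7*l + 4) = (l - 1)*(l + 1)*(l + 2)*(l^2 + 3*l - 4) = (l - 1)*(l + 1)*(l + 2)*(l + 4)*(l - 1)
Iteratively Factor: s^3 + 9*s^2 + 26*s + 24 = (s + 4)*(s^2 + 5*s + 6) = (s + 3)*(s + 4)*(s + 2)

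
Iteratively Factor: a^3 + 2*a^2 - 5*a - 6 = (a - 2)*(a^2 + 4*a + 3) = (a - 2)*(a + 3)*(a + 1)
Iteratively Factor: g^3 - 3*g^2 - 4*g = (g - 4)*(g^2 + g) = (g - 4)*(g + 1)*(g)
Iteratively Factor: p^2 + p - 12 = (p - 3)*(p + 4)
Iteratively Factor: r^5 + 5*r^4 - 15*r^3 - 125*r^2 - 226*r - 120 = (r + 3)*(r^4 + 2*r^3 - 21*r^2 - 62*r - 40) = (r + 3)*(r + 4)*(r^3 - 2*r^2 - 13*r - 10) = (r + 2)*(r + 3)*(r + 4)*(r^2 - 4*r - 5) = (r - 5)*(r + 2)*(r + 3)*(r + 4)*(r + 1)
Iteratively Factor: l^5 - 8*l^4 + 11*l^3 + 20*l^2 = (l + 1)*(l^4 - 9*l^3 + 20*l^2) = (l - 5)*(l + 1)*(l^3 - 4*l^2) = l*(l - 5)*(l + 1)*(l^2 - 4*l) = l^2*(l - 5)*(l + 1)*(l - 4)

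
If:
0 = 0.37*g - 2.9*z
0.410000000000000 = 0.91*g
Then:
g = 0.45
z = 0.06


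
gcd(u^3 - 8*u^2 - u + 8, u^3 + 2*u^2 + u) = u + 1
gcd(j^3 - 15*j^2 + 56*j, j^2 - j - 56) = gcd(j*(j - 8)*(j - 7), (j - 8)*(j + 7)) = j - 8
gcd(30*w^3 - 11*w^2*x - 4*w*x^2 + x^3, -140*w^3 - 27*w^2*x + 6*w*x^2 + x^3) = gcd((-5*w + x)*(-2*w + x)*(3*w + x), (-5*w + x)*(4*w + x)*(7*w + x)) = -5*w + x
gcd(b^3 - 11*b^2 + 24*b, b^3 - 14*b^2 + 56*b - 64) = b - 8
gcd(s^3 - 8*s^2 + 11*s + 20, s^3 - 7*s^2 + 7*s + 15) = s^2 - 4*s - 5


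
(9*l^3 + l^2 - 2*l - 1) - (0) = 9*l^3 + l^2 - 2*l - 1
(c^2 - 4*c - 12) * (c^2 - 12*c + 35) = c^4 - 16*c^3 + 71*c^2 + 4*c - 420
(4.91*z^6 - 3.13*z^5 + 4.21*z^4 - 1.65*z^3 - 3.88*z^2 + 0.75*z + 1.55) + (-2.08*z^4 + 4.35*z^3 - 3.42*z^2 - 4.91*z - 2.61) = 4.91*z^6 - 3.13*z^5 + 2.13*z^4 + 2.7*z^3 - 7.3*z^2 - 4.16*z - 1.06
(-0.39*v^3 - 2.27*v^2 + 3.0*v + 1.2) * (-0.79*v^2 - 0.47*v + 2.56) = 0.3081*v^5 + 1.9766*v^4 - 2.3015*v^3 - 8.1692*v^2 + 7.116*v + 3.072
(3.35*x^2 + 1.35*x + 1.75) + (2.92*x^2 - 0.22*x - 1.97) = 6.27*x^2 + 1.13*x - 0.22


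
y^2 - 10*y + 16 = (y - 8)*(y - 2)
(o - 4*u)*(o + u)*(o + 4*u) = o^3 + o^2*u - 16*o*u^2 - 16*u^3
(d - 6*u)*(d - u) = d^2 - 7*d*u + 6*u^2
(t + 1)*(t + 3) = t^2 + 4*t + 3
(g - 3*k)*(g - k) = g^2 - 4*g*k + 3*k^2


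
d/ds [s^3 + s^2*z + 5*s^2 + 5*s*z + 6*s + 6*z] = 3*s^2 + 2*s*z + 10*s + 5*z + 6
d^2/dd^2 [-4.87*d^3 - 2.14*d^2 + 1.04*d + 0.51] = -29.22*d - 4.28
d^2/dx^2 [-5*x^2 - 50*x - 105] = -10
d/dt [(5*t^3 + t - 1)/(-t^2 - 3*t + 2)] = (-5*t^4 - 30*t^3 + 31*t^2 - 2*t - 1)/(t^4 + 6*t^3 + 5*t^2 - 12*t + 4)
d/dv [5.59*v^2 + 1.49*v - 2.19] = 11.18*v + 1.49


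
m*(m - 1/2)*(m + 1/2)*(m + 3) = m^4 + 3*m^3 - m^2/4 - 3*m/4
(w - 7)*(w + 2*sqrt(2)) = w^2 - 7*w + 2*sqrt(2)*w - 14*sqrt(2)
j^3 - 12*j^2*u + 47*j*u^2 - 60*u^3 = (j - 5*u)*(j - 4*u)*(j - 3*u)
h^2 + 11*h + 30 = (h + 5)*(h + 6)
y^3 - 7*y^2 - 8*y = y*(y - 8)*(y + 1)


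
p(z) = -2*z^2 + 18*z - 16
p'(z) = 18 - 4*z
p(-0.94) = -34.69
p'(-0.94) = 21.76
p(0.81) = -2.73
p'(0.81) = 14.76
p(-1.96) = -58.96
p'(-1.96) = 25.84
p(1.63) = 8.03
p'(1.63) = 11.48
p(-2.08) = -62.09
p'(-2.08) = 26.32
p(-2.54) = -74.62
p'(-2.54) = 28.16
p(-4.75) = -146.62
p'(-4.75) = 37.00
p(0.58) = -6.23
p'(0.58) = 15.68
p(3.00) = 20.00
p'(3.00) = 6.00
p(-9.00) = -340.00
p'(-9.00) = 54.00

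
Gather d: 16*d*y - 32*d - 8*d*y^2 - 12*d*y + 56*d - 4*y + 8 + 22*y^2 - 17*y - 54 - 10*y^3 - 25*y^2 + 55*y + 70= d*(-8*y^2 + 4*y + 24) - 10*y^3 - 3*y^2 + 34*y + 24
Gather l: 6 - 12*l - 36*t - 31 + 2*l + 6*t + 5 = -10*l - 30*t - 20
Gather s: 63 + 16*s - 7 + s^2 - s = s^2 + 15*s + 56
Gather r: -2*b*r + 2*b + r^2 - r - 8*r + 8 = 2*b + r^2 + r*(-2*b - 9) + 8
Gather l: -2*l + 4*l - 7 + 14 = 2*l + 7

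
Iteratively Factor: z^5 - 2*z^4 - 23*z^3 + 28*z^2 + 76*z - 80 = (z - 1)*(z^4 - z^3 - 24*z^2 + 4*z + 80) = (z - 1)*(z + 4)*(z^3 - 5*z^2 - 4*z + 20) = (z - 2)*(z - 1)*(z + 4)*(z^2 - 3*z - 10) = (z - 5)*(z - 2)*(z - 1)*(z + 4)*(z + 2)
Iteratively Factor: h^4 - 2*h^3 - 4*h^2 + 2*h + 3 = (h - 1)*(h^3 - h^2 - 5*h - 3) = (h - 3)*(h - 1)*(h^2 + 2*h + 1) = (h - 3)*(h - 1)*(h + 1)*(h + 1)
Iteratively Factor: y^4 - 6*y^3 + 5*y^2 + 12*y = (y - 3)*(y^3 - 3*y^2 - 4*y) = (y - 4)*(y - 3)*(y^2 + y) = y*(y - 4)*(y - 3)*(y + 1)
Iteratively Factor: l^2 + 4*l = (l + 4)*(l)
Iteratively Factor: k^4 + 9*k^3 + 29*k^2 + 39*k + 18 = (k + 1)*(k^3 + 8*k^2 + 21*k + 18) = (k + 1)*(k + 2)*(k^2 + 6*k + 9) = (k + 1)*(k + 2)*(k + 3)*(k + 3)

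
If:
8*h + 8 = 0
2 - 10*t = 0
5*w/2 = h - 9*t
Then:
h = -1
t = 1/5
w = -28/25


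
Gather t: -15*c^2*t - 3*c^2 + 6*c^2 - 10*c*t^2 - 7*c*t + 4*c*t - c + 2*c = 3*c^2 - 10*c*t^2 + c + t*(-15*c^2 - 3*c)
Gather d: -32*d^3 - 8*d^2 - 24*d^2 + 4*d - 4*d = -32*d^3 - 32*d^2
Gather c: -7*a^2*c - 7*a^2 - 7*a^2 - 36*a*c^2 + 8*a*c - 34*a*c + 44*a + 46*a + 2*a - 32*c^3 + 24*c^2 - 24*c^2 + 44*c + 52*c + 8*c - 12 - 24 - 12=-14*a^2 - 36*a*c^2 + 92*a - 32*c^3 + c*(-7*a^2 - 26*a + 104) - 48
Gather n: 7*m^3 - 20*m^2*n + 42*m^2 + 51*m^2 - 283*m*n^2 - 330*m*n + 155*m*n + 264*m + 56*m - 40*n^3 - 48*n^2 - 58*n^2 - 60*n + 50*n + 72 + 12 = 7*m^3 + 93*m^2 + 320*m - 40*n^3 + n^2*(-283*m - 106) + n*(-20*m^2 - 175*m - 10) + 84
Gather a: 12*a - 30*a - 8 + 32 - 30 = -18*a - 6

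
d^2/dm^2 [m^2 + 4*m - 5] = 2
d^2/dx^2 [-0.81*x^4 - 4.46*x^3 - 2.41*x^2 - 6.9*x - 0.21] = -9.72*x^2 - 26.76*x - 4.82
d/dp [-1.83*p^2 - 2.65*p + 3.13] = -3.66*p - 2.65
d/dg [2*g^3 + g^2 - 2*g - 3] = 6*g^2 + 2*g - 2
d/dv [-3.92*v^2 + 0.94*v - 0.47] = 0.94 - 7.84*v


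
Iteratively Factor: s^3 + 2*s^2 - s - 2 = (s + 1)*(s^2 + s - 2) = (s + 1)*(s + 2)*(s - 1)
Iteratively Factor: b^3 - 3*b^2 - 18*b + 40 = (b + 4)*(b^2 - 7*b + 10) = (b - 5)*(b + 4)*(b - 2)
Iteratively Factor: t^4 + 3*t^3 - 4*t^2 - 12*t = (t)*(t^3 + 3*t^2 - 4*t - 12) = t*(t + 2)*(t^2 + t - 6) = t*(t + 2)*(t + 3)*(t - 2)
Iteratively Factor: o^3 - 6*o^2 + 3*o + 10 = (o - 5)*(o^2 - o - 2) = (o - 5)*(o + 1)*(o - 2)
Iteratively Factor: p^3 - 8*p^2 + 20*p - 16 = (p - 4)*(p^2 - 4*p + 4) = (p - 4)*(p - 2)*(p - 2)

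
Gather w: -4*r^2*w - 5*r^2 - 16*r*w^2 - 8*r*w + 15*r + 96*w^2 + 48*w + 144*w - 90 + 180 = -5*r^2 + 15*r + w^2*(96 - 16*r) + w*(-4*r^2 - 8*r + 192) + 90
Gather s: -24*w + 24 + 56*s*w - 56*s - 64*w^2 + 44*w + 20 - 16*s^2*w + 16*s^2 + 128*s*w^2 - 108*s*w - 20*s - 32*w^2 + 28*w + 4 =s^2*(16 - 16*w) + s*(128*w^2 - 52*w - 76) - 96*w^2 + 48*w + 48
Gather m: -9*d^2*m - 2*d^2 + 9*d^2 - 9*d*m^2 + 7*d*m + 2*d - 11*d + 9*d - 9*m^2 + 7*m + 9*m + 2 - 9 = 7*d^2 + m^2*(-9*d - 9) + m*(-9*d^2 + 7*d + 16) - 7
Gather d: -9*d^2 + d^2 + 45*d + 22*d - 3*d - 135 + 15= -8*d^2 + 64*d - 120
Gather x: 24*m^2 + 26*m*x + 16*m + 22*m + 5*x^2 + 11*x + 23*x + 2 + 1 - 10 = 24*m^2 + 38*m + 5*x^2 + x*(26*m + 34) - 7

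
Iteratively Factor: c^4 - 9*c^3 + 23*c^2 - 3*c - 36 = (c - 3)*(c^3 - 6*c^2 + 5*c + 12) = (c - 3)*(c + 1)*(c^2 - 7*c + 12) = (c - 3)^2*(c + 1)*(c - 4)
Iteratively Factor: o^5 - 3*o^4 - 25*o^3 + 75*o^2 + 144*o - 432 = (o + 4)*(o^4 - 7*o^3 + 3*o^2 + 63*o - 108) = (o - 4)*(o + 4)*(o^3 - 3*o^2 - 9*o + 27) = (o - 4)*(o - 3)*(o + 4)*(o^2 - 9) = (o - 4)*(o - 3)*(o + 3)*(o + 4)*(o - 3)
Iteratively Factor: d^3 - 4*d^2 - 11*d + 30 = (d + 3)*(d^2 - 7*d + 10) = (d - 2)*(d + 3)*(d - 5)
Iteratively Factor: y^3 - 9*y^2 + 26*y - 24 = (y - 3)*(y^2 - 6*y + 8) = (y - 4)*(y - 3)*(y - 2)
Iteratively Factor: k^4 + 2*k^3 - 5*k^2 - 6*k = (k - 2)*(k^3 + 4*k^2 + 3*k) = (k - 2)*(k + 3)*(k^2 + k) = k*(k - 2)*(k + 3)*(k + 1)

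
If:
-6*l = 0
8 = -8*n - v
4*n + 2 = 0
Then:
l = 0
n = -1/2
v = -4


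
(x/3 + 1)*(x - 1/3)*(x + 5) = x^3/3 + 23*x^2/9 + 37*x/9 - 5/3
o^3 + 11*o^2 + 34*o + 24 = (o + 1)*(o + 4)*(o + 6)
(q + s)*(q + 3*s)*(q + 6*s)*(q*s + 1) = q^4*s + 10*q^3*s^2 + q^3 + 27*q^2*s^3 + 10*q^2*s + 18*q*s^4 + 27*q*s^2 + 18*s^3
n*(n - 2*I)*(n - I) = n^3 - 3*I*n^2 - 2*n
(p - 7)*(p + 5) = p^2 - 2*p - 35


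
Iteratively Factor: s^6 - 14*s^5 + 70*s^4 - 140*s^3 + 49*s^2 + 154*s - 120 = (s + 1)*(s^5 - 15*s^4 + 85*s^3 - 225*s^2 + 274*s - 120) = (s - 1)*(s + 1)*(s^4 - 14*s^3 + 71*s^2 - 154*s + 120) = (s - 3)*(s - 1)*(s + 1)*(s^3 - 11*s^2 + 38*s - 40) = (s - 5)*(s - 3)*(s - 1)*(s + 1)*(s^2 - 6*s + 8) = (s - 5)*(s - 4)*(s - 3)*(s - 1)*(s + 1)*(s - 2)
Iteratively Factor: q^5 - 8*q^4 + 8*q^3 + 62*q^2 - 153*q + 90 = (q - 3)*(q^4 - 5*q^3 - 7*q^2 + 41*q - 30) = (q - 5)*(q - 3)*(q^3 - 7*q + 6) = (q - 5)*(q - 3)*(q - 1)*(q^2 + q - 6) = (q - 5)*(q - 3)*(q - 2)*(q - 1)*(q + 3)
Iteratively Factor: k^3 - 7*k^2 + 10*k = (k)*(k^2 - 7*k + 10) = k*(k - 5)*(k - 2)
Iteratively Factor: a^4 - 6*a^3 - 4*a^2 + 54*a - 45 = (a + 3)*(a^3 - 9*a^2 + 23*a - 15) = (a - 3)*(a + 3)*(a^2 - 6*a + 5) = (a - 5)*(a - 3)*(a + 3)*(a - 1)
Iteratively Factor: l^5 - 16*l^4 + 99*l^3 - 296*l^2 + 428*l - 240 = (l - 2)*(l^4 - 14*l^3 + 71*l^2 - 154*l + 120) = (l - 2)^2*(l^3 - 12*l^2 + 47*l - 60) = (l - 5)*(l - 2)^2*(l^2 - 7*l + 12) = (l - 5)*(l - 3)*(l - 2)^2*(l - 4)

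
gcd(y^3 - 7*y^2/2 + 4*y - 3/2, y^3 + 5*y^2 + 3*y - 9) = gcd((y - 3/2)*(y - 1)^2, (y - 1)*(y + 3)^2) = y - 1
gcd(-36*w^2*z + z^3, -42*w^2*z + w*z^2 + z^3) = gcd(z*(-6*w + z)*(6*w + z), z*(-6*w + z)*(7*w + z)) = -6*w*z + z^2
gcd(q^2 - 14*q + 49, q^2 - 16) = 1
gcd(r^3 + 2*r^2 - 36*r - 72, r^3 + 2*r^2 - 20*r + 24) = r + 6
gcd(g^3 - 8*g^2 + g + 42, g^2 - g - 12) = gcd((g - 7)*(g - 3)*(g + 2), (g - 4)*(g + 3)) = 1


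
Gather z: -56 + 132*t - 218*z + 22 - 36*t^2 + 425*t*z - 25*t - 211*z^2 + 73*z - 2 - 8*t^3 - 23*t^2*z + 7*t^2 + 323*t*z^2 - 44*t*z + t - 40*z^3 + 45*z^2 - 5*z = -8*t^3 - 29*t^2 + 108*t - 40*z^3 + z^2*(323*t - 166) + z*(-23*t^2 + 381*t - 150) - 36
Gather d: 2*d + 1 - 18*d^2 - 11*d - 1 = -18*d^2 - 9*d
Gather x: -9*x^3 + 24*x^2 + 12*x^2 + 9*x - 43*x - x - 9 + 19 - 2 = -9*x^3 + 36*x^2 - 35*x + 8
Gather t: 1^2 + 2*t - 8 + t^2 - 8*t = t^2 - 6*t - 7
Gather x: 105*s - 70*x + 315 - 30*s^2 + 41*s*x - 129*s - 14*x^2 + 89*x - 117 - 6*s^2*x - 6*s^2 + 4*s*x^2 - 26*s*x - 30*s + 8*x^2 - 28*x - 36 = -36*s^2 - 54*s + x^2*(4*s - 6) + x*(-6*s^2 + 15*s - 9) + 162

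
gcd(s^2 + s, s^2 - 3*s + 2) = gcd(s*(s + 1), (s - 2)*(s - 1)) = 1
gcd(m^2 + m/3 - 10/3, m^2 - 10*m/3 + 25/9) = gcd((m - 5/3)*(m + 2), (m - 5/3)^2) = m - 5/3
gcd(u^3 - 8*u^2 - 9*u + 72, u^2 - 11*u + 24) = u^2 - 11*u + 24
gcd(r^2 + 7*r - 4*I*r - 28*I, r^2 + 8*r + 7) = r + 7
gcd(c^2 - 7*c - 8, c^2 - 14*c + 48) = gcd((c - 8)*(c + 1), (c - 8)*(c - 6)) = c - 8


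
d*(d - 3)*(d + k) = d^3 + d^2*k - 3*d^2 - 3*d*k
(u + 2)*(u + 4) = u^2 + 6*u + 8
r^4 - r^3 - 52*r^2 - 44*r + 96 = (r - 8)*(r - 1)*(r + 2)*(r + 6)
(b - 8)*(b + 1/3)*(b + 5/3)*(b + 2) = b^4 - 4*b^3 - 247*b^2/9 - 106*b/3 - 80/9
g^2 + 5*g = g*(g + 5)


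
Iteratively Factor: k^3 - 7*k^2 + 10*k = (k - 5)*(k^2 - 2*k) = (k - 5)*(k - 2)*(k)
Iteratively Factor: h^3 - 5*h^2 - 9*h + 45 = (h + 3)*(h^2 - 8*h + 15) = (h - 3)*(h + 3)*(h - 5)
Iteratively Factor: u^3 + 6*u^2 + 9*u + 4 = (u + 1)*(u^2 + 5*u + 4) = (u + 1)^2*(u + 4)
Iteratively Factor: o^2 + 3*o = (o + 3)*(o)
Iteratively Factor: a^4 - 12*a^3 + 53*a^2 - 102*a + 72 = (a - 2)*(a^3 - 10*a^2 + 33*a - 36) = (a - 3)*(a - 2)*(a^2 - 7*a + 12) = (a - 4)*(a - 3)*(a - 2)*(a - 3)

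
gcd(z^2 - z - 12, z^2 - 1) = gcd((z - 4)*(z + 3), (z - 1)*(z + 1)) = 1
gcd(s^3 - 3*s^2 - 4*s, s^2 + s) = s^2 + s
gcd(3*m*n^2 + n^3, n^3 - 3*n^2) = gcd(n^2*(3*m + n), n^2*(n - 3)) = n^2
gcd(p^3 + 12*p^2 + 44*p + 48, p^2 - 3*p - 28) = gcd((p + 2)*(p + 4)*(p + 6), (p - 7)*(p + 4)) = p + 4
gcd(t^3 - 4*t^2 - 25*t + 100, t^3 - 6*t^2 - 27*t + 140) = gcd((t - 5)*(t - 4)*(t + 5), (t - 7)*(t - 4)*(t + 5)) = t^2 + t - 20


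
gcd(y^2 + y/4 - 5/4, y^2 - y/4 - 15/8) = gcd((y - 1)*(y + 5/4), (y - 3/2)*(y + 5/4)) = y + 5/4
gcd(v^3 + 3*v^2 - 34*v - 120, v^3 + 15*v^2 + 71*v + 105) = v + 5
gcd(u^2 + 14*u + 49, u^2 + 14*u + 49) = u^2 + 14*u + 49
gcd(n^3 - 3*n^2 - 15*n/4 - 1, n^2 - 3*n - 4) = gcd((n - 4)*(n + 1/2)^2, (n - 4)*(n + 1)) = n - 4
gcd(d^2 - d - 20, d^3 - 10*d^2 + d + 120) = d - 5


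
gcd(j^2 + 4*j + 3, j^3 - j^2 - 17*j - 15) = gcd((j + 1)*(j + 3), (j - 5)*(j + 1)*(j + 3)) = j^2 + 4*j + 3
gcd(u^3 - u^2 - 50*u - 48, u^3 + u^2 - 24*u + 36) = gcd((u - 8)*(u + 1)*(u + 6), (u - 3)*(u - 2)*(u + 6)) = u + 6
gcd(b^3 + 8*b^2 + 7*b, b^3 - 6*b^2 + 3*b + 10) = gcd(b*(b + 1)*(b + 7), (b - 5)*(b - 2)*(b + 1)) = b + 1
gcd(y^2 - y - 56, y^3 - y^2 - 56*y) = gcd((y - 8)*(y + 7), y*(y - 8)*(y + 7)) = y^2 - y - 56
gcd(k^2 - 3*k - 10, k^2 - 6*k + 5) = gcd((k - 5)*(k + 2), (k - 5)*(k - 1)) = k - 5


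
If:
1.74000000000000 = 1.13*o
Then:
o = 1.54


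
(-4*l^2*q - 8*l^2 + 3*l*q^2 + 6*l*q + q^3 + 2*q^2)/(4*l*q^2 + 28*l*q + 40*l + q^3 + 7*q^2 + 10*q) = (-l + q)/(q + 5)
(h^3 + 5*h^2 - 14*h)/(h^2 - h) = (h^2 + 5*h - 14)/(h - 1)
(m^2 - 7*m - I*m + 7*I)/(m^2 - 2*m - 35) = (m - I)/(m + 5)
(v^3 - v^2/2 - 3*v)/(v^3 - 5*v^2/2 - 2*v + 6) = v/(v - 2)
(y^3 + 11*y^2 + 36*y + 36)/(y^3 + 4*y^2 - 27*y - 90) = (y + 2)/(y - 5)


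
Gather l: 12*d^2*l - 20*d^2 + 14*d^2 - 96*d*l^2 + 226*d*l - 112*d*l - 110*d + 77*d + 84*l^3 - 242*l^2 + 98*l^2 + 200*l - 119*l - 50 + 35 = -6*d^2 - 33*d + 84*l^3 + l^2*(-96*d - 144) + l*(12*d^2 + 114*d + 81) - 15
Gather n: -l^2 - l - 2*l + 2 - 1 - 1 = -l^2 - 3*l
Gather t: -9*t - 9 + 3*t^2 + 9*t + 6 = 3*t^2 - 3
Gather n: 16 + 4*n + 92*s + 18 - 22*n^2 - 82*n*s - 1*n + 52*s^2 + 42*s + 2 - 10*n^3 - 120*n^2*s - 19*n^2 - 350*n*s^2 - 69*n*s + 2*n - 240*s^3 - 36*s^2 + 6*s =-10*n^3 + n^2*(-120*s - 41) + n*(-350*s^2 - 151*s + 5) - 240*s^3 + 16*s^2 + 140*s + 36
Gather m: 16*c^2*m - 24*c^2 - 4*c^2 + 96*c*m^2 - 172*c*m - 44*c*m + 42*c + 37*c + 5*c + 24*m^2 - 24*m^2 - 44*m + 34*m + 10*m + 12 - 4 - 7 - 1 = -28*c^2 + 96*c*m^2 + 84*c + m*(16*c^2 - 216*c)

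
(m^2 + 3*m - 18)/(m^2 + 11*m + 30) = (m - 3)/(m + 5)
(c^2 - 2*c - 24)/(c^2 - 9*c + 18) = (c + 4)/(c - 3)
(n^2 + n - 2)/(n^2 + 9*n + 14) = (n - 1)/(n + 7)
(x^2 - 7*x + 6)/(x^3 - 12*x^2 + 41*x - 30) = 1/(x - 5)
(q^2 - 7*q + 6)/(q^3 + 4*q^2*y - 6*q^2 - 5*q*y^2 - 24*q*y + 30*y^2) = (1 - q)/(-q^2 - 4*q*y + 5*y^2)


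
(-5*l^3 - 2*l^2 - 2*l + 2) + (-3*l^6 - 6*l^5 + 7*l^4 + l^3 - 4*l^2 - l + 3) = -3*l^6 - 6*l^5 + 7*l^4 - 4*l^3 - 6*l^2 - 3*l + 5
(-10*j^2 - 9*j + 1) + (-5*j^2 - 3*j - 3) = -15*j^2 - 12*j - 2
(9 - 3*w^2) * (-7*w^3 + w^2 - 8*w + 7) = 21*w^5 - 3*w^4 - 39*w^3 - 12*w^2 - 72*w + 63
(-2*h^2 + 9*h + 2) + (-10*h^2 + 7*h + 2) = -12*h^2 + 16*h + 4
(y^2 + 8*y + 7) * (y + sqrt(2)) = y^3 + sqrt(2)*y^2 + 8*y^2 + 7*y + 8*sqrt(2)*y + 7*sqrt(2)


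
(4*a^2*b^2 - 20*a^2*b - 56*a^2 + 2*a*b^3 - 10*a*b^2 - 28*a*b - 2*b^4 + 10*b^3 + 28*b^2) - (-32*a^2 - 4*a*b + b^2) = 4*a^2*b^2 - 20*a^2*b - 24*a^2 + 2*a*b^3 - 10*a*b^2 - 24*a*b - 2*b^4 + 10*b^3 + 27*b^2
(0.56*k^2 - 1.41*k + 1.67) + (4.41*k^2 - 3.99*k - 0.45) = 4.97*k^2 - 5.4*k + 1.22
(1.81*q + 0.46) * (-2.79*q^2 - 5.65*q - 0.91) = -5.0499*q^3 - 11.5099*q^2 - 4.2461*q - 0.4186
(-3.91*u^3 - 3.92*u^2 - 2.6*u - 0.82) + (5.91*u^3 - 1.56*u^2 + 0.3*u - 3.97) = 2.0*u^3 - 5.48*u^2 - 2.3*u - 4.79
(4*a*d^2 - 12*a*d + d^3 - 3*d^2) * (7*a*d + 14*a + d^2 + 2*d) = 28*a^2*d^3 - 28*a^2*d^2 - 168*a^2*d + 11*a*d^4 - 11*a*d^3 - 66*a*d^2 + d^5 - d^4 - 6*d^3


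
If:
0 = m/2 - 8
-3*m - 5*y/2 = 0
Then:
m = 16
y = -96/5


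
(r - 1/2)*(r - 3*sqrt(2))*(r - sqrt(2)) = r^3 - 4*sqrt(2)*r^2 - r^2/2 + 2*sqrt(2)*r + 6*r - 3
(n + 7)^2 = n^2 + 14*n + 49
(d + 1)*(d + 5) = d^2 + 6*d + 5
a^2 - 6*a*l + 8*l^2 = (a - 4*l)*(a - 2*l)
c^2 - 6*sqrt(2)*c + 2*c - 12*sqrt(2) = (c + 2)*(c - 6*sqrt(2))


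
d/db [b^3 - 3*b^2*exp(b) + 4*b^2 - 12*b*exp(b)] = -3*b^2*exp(b) + 3*b^2 - 18*b*exp(b) + 8*b - 12*exp(b)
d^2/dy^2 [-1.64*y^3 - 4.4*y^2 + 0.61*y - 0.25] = -9.84*y - 8.8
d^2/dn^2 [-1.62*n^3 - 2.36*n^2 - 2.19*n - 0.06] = -9.72*n - 4.72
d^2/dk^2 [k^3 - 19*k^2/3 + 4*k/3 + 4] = 6*k - 38/3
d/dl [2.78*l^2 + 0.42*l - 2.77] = 5.56*l + 0.42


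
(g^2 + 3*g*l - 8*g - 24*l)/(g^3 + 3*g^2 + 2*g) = (g^2 + 3*g*l - 8*g - 24*l)/(g*(g^2 + 3*g + 2))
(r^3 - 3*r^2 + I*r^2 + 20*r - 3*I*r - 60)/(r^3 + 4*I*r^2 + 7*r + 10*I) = (r^2 - r*(3 + 4*I) + 12*I)/(r^2 - I*r + 2)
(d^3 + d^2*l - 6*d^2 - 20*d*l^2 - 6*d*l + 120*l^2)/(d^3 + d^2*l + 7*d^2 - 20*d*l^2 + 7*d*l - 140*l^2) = (d - 6)/(d + 7)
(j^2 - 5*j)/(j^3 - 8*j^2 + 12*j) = (j - 5)/(j^2 - 8*j + 12)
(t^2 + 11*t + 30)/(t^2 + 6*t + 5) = (t + 6)/(t + 1)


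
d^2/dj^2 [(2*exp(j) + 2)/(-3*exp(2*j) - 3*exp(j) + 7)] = (-18*exp(4*j) - 54*exp(3*j) - 306*exp(2*j) - 228*exp(j) - 140)*exp(j)/(27*exp(6*j) + 81*exp(5*j) - 108*exp(4*j) - 351*exp(3*j) + 252*exp(2*j) + 441*exp(j) - 343)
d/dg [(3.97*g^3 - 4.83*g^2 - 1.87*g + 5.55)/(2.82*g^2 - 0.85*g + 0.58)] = (11.1954*g^4 - 6.749*g^3 + 16.2867*g^2 - 36.9048*g + 3.6329)/(7.9524*g^4 - 4.794*g^3 + 3.9937*g^2 - 0.986*g + 0.3364)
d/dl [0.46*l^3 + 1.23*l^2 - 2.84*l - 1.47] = 1.38*l^2 + 2.46*l - 2.84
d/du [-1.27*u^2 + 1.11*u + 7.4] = 1.11 - 2.54*u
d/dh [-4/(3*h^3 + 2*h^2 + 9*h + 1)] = 4*(9*h^2 + 4*h + 9)/(3*h^3 + 2*h^2 + 9*h + 1)^2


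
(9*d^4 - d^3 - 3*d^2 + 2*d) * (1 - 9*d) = -81*d^5 + 18*d^4 + 26*d^3 - 21*d^2 + 2*d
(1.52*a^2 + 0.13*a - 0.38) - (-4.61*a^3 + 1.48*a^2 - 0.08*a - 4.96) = 4.61*a^3 + 0.04*a^2 + 0.21*a + 4.58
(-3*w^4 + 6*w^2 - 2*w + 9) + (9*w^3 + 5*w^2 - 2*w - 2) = -3*w^4 + 9*w^3 + 11*w^2 - 4*w + 7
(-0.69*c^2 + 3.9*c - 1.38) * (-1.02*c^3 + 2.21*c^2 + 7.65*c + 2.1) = 0.7038*c^5 - 5.5029*c^4 + 4.7481*c^3 + 25.3362*c^2 - 2.367*c - 2.898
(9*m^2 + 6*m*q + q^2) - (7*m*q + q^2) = 9*m^2 - m*q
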